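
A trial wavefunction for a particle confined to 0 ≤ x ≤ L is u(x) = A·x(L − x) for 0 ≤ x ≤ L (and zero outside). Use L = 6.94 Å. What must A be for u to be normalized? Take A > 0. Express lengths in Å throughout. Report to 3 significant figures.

A ≈ 0.0432 Å^(-5/2)

Normalization requires ∫|u|² dx = 1, integrated from 0 to L.
Expanding the polynomial and integrating term by term, ∫|u|² dx = A²·(L^5/30).
So A² = (L^5/30)^(−1).
With L = 6.94: A² = 0.001863 and A = 0.04317.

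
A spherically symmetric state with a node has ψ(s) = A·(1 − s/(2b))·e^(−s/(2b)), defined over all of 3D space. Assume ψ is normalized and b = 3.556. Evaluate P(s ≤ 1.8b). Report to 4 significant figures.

P ≈ 0.05247

Integrate the radial probability density 4πs²|ψ|² over s ≤ 1.8b.
The full normalization integral is A²·[8·π·b^3] = 1, fixing A².
Let u = s/b; then A², 4π and the length scale all cancel, so P = ∫_{0}^{1.8} u^2·(1 - u/2)^2·e^(-u) du ÷ ∫_{0}^{∞} u^2·(1 - u/2)^2·e^(-u) du.
With ∫ u^2·(1 - u/2)^2·e^(-u) du = -(u^4/4 + u^2 + 2·u + 2)·e^(-u) + C, the region integral is ≈ 0.104947 and the full one is 2.
This evaluates to P = 0.052474.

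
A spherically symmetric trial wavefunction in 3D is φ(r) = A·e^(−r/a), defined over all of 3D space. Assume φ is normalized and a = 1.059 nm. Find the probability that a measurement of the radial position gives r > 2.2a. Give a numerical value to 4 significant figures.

With dV = 4πr²dr, the probability is ∫|φ|² dV over r > 2.2a.
Normalization gives A² = 1/(π·a^3).
In terms of u = r/a (A², 4π and the length scale all cancel between numerator and denominator), P = [∫_{2.2}^{∞} u^2·e^(-2·u) du] / [∫_{0}^{∞} u^2·e^(-2·u) du].
With ∫ u^2·e^(-2·u) du = -(2·u^2 + 2·u + 1)·e^(-2·u)/4 + C, the region integral is 377·e^(-22/5)/100 and the full one is 1/4.
The region integral divided by the full integral gives P = 0.18514.

P ≈ 0.1851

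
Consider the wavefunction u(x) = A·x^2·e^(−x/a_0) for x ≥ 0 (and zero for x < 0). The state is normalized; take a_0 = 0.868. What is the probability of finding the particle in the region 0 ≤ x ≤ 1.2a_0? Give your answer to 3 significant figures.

|u|² is the probability density, so P = ∫_{0}^{1.2a_0} |u|² dx.
With A² fixed by ∫|u|² = 1, i.e. A² = (3·a_0^5/4)^(−1), substitute and integrate.
In terms of t = x/a_0 (A² and the length scale cancel between numerator and denominator), P = [∫_{0}^{1.2} t^4·e^(-2·t) dt] / [∫_{0}^{∞} t^4·e^(-2·t) dt].
With ∫ t^4·e^(-2·t) dt = -(t^4/2 + t^3 + 3·t^2/2 + 3·t/2 + 3/4)·e^(-2·t) + C, the region integral is ≈ 0.071901 and the full one is 3/4.
Evaluating gives P = 0.09587.

P ≈ 0.0959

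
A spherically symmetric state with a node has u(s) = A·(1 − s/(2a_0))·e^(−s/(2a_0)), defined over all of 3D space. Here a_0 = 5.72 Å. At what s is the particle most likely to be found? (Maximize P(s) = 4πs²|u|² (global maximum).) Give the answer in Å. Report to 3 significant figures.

Set d/ds [P(s) = 4πs²|u|²] = 0 and solve for s > 0.
This gives s = a_0·(√(5) + 3).
With a_0 = 5.72, the most probable radial distance is 29.95 Å.

s ≈ 30.0 Å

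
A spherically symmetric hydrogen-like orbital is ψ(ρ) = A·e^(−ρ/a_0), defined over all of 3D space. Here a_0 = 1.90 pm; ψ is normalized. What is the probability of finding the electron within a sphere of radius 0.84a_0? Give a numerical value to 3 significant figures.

P ≈ 0.238

P = ∫ |ψ|² 4πρ² dρ over ρ ≤ 0.84a_0.
A² is fixed by ∫₀^∞ 4πρ²|ψ|² dρ = 1, i.e. A² = (π·a_0^3)^(−1).
Let u = ρ/a_0; then A², 4π and the length scale all cancel, so P = ∫_{0}^{0.84} u^2·e^(-2·u) du ÷ ∫_{0}^{∞} u^2·e^(-2·u) du.
With ∫ u^2·e^(-2·u) du = -(2·u^2 + 2·u + 1)·e^(-2·u)/4 + C, the region integral is 1/4 - 2557·e^(-42/25)/2500 and the full one is 1/4.
The region integral divided by the full integral gives P = 0.2375.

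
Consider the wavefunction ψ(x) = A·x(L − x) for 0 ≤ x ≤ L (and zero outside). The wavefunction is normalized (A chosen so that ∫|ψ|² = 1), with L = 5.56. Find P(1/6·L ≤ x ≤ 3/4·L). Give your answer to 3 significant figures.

The probability is P = ∫ |ψ|² dx over [1/6·L, 3/4·L].
Since A² = 1/(L^5/30), this is the region integral divided by the full normalization integral.
In terms of u = x/L (A² and the length scale cancel between numerator and denominator), P = [∫_{1/6}^{3/4} u^2·(1 - u)^2 du] / [∫_{0}^{1} u^2·(1 - u)^2 du].
Using ∫ u^2·(1 - u)^2 du = u^3·(6·u^2 - 15·u + 10)/30, the numerator is ≈ 0.028700 and the denominator is 1/30.
Taking the ratio, P = 0.8610.

P ≈ 0.861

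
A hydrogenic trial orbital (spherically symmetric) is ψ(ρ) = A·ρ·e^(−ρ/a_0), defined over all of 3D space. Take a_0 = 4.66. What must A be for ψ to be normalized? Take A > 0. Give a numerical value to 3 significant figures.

We need A² ∫|f|² 4πρ² dρ = 1, taking the integral from 0 to ∞.
(Spherical symmetry: dV = 4πρ² dρ.)
With ψ = A·ρ·e^(−ρ/a_0), the integral evaluates to A²·[3·π·a_0^5].
Setting this equal to 1 gives A² = 1/(3·π·a_0^5).
With a_0 = 4.66: A² = 0.00004828 and A = 0.006949.

A ≈ 0.00695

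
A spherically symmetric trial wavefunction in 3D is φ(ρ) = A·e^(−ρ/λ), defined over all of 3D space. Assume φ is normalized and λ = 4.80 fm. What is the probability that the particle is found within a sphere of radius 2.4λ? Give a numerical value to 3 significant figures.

P ≈ 0.857

Integrate the radial probability density 4πρ²|φ|² over ρ ≤ 2.4λ.
Normalization gives A² = 1/(π·λ^3).
In terms of u = ρ/λ (A², 4π and the length scale all cancel between numerator and denominator), P = [∫_{0}^{2.4} u^2·e^(-2·u) du] / [∫_{0}^{∞} u^2·e^(-2·u) du].
With ∫ u^2·e^(-2·u) du = -(2·u^2 + 2·u + 1)·e^(-2·u)/4 + C, the region integral is 1/4 - 433·e^(-24/5)/100 and the full one is 1/4.
This evaluates to P = 0.8575.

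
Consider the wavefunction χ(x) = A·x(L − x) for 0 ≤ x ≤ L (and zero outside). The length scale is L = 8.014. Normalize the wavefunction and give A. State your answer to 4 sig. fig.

The normalization condition is ∫|χ|² dx = 1 from 0 to L.
With χ = A·x(L − x), the integral evaluates to A²·[L^5/30].
Setting this equal to 1 gives A² = 1/(L^5/30).
Plugging in L = 8.014 yields A = 0.030126.

A ≈ 0.03013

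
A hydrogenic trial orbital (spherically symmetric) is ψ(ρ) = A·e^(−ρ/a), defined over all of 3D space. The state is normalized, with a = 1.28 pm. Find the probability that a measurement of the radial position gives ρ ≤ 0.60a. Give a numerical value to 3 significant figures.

P ≈ 0.121

Integrate the radial probability density 4πρ²|ψ|² over ρ ≤ 0.60a.
A² is fixed by ∫₀^∞ 4πρ²|ψ|² dρ = 1, i.e. A² = (π·a^3)^(−1).
In terms of u = ρ/a (A², 4π and the length scale all cancel between numerator and denominator), P = [∫_{0}^{0.60} u^2·e^(-2·u) du] / [∫_{0}^{∞} u^2·e^(-2·u) du].
Using ∫ u^2·e^(-2·u) du = -(2·u^2 + 2·u + 1)·e^(-2·u)/4, the numerator is 1/4 - 73·e^(-6/5)/100 and the denominator is 1/4.
The region integral divided by the full integral gives P = 0.1205.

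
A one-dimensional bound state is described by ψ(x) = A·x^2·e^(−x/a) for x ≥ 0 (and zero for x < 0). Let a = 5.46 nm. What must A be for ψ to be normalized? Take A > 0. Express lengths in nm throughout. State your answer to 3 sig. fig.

Normalization requires ∫|ψ|² dx = 1, integrated from 0 to ∞.
Using ∫₀^∞ xⁿ e^(−αx) dx = n!/αⁿ⁺¹, ∫|ψ|² dx = A²·(3·a^5/4).
Hence A² = 1/[3·a^5/4].
Substituting a = 5.46 gives A² = 0.0002748, so A = 0.01658.

A ≈ 0.0166 nm^(-5/2)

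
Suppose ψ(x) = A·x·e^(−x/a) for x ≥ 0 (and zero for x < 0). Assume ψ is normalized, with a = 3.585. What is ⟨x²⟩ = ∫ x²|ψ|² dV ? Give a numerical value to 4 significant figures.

⟨x^2⟩ ≈ 38.56

The expectation value is the |ψ|²-weighted average of x^2: ∫ x^2|ψ|² dx.
Evaluating both integrals, ⟨x²⟩ = 3·a^2.
With a = 3.585, ⟨x^2⟩ = 38.557.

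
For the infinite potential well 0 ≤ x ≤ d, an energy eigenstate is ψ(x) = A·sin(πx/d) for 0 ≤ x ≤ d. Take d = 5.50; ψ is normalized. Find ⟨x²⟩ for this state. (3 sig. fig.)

By definition ⟨x²⟩ = ∫ x^2 |ψ(x)|² dx.
Using sin²θ = (1 − cos 2θ)/2, evaluating both integrals, ⟨x²⟩ = -d^2/(2·π^2) + d^2/3.
Putting d = 5.50 gives 8.551.

⟨x^2⟩ ≈ 8.55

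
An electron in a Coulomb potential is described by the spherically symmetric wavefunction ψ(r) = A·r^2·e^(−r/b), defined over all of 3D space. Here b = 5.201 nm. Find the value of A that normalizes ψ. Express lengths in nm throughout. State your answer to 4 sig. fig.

We need A² ∫|f|² 4πr² dr = 1, taking the integral from 0 to ∞.
Using ∫₀^∞ rⁿ e^(−αr) dr = n!/αⁿ⁺¹, the integral (without the A² prefactor) comes out to 45·π·b^7/2.
Hence A² = 1/[45·π·b^7/2].
Plugging in b = 5.201 yields A = 0.00037071.

A ≈ 0.0003707 nm^(-7/2)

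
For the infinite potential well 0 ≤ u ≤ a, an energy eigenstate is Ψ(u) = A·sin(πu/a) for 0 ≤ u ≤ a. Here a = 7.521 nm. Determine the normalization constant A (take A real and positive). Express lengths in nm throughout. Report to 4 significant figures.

A ≈ 0.5157 nm^(-1/2)

The normalization condition is ∫|Ψ|² du = 1 from 0 to a.
Using sin²θ = (1 − cos 2θ)/2, the integral (without the A² prefactor) comes out to a/2.
So A² = (a/2)^(−1).
Plugging in a = 7.521 yields A = 0.51568.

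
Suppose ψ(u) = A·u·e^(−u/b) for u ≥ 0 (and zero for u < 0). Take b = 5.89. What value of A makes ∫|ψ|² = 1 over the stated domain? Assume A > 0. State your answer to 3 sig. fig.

We need A² ∫|f|² du = 1, taking the integral from 0 to ∞.
Carrying out the integral gives A² · b^3/4.
Hence A² = 1/[b^3/4].
Plugging in b = 5.89 yields A = 0.1399.

A ≈ 0.140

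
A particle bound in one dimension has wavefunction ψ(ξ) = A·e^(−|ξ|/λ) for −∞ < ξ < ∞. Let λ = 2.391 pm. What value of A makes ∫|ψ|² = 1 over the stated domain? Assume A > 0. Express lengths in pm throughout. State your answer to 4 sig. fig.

We need A² ∫|f|² dξ = 1, taking the integral from −∞ to ∞.
∫|ψ|² dξ = A²·(λ).
Setting this equal to 1 gives A² = 1/(λ).
Plugging in λ = 2.391 yields A = 0.64671.

A ≈ 0.6467 pm^(-1/2)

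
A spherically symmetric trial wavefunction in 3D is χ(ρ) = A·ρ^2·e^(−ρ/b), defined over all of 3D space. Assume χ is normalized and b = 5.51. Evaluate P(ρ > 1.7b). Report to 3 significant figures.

P = ∫ |χ|² 4πρ² dρ over ρ > 1.7b.
The full normalization integral is A²·[45·π·b^7/2] = 1, fixing A².
Substituting u = ρ/b, A², 4π and the length scale all cancel in the ratio: P = ∫_{1.7}^{∞} u^6·e^(-2·u) du / ∫_{0}^{∞} u^6·e^(-2·u) du.
Using ∫ u^6·e^(-2·u) du = -(4·u^6 + 12·u^5 + 30·u^4 + 60·u^3 + 90·u^2 + 90·u + 45)·e^(-2·u)/8, the numerator is ≈ 5.2996 and the denominator is 45/8.
The region integral divided by the full integral gives P = 0.9421.

P ≈ 0.942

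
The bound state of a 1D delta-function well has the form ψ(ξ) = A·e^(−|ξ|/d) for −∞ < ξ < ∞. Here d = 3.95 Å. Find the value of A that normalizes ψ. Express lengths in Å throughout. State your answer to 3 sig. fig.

Normalization requires ∫|ψ|² dξ = 1, integrated from −∞ to ∞.
Recall ∫₀^∞ ξ^m e^(−ξ/β) dξ = m!·β^(m+1), carrying out the integral gives A² · d.
Plugging in d = 3.95 yields A = 0.5032.

A ≈ 0.503 Å^(-1/2)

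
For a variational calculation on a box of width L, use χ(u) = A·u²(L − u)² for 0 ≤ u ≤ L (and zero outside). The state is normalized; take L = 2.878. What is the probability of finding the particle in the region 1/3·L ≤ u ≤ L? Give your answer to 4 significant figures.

P ≈ 0.8552

The probability is P = ∫ |χ|² du over [1/3·L, L].
Since A² = 1/(L^9/630), this is the region integral divided by the full normalization integral.
In terms of t = u/L (A² and the length scale cancel between numerator and denominator), P = [∫_{1/3}^{1} t^4·(1 - t)^4 dt] / [∫_{0}^{1} t^4·(1 - t)^4 dt].
Using ∫ t^4·(1 - t)^4 dt = t^5·(70·t^4 - 315·t^3 + 540·t^2 - 420·t + 126)/630, the numerator is ≈ 0.00135739 and the denominator is 1/630.
Taking the ratio, P = 0.85515.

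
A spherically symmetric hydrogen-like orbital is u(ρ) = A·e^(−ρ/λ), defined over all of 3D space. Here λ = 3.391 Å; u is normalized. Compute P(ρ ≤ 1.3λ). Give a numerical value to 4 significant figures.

P ≈ 0.4816

Integrate the radial probability density 4πρ²|u|² over ρ ≤ 1.3λ.
The full normalization integral is A²·[π·λ^3] = 1, fixing A².
In terms of t = ρ/λ (A², 4π and the length scale all cancel between numerator and denominator), P = [∫_{0}^{1.3} t^2·e^(-2·t) dt] / [∫_{0}^{∞} t^2·e^(-2·t) dt].
With ∫ t^2·e^(-2·t) dt = -(2·t^2 + 2·t + 1)·e^(-2·t)/4 + C, the region integral is 1/4 - 349·e^(-13/5)/200 and the full one is 1/4.
The region integral divided by the full integral gives P = 0.48157.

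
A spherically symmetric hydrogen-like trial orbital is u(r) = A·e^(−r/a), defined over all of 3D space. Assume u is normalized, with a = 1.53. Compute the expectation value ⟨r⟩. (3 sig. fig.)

⟨r⟩ = ∫ r |u|² 4πr² dr over the full domain.
Since the A² factors cancel between numerator and denominator, ⟨r⟩ = 3·a/2.
With a = 1.53, ⟨r⟩ = 2.295.

⟨r⟩ ≈ 2.30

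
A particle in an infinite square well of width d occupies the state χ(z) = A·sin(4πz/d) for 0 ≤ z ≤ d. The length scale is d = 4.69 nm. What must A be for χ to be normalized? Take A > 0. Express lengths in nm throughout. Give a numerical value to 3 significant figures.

The normalization condition is ∫|χ|² dz = 1 from 0 to d.
Carrying out the integral gives A² · d/2.
So A² = (d/2)^(−1).
Plugging in d = 4.69 yields A = 0.6530.

A ≈ 0.653 nm^(-1/2)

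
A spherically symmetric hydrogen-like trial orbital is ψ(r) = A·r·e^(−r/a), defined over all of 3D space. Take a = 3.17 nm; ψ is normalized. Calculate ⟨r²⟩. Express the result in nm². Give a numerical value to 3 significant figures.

By definition ⟨r²⟩ = ∫ r^2 |ψ(r)|² 4πr² dr.
Evaluating both integrals, ⟨r²⟩ = 15·a^2/2.
Putting a = 3.17 gives 75.37.

⟨r^2⟩ ≈ 75.4 nm^2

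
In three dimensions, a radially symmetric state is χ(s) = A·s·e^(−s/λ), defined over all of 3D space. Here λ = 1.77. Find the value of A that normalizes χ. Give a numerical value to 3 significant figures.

A ≈ 0.0782

Require ∫ |χ|² 4πs² ds = 1 over the whole domain.
∫|χ|² 4πs² ds = A²·(3·π·λ^5).
So A² = (3·π·λ^5)^(−1).
Plugging in λ = 1.77 yields A = 0.07815.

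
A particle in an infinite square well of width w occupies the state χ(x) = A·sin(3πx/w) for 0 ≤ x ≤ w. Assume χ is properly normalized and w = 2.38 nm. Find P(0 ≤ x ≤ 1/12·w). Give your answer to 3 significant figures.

P ≈ 0.0303

|χ|² is the probability density, so P = ∫_{0}^{1/12·w} |χ|² dx.
The normalization integral ∫|χ|²dx over the whole domain equals w/2·A², and A² cancels in the ratio.
Substituting u = x/w, A² and the length scale cancel in the ratio: P = ∫_{0}^{1/12} sin(3·π·u)^2 du / ∫_{0}^{1} sin(3·π·u)^2 du.
With ∫ sin(3·π·u)^2 du = u/2 - sin(6·π·u)/(12·π) + C, the region integral is 1/24 - 1/(12·π) and the full one is 1/2.
This works out to P = (-2 + π)/(12·π).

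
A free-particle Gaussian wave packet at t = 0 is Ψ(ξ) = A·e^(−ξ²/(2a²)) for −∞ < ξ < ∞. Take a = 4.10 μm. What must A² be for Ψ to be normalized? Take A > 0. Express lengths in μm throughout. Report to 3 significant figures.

The normalization condition is ∫|Ψ|² dξ = 1 from −∞ to ∞.
Differentiating ∫e^(−αξ²) dξ = √(π/α) under α to get the higher moments, ∫|Ψ|² dξ = A²·(√(π)·a).
So A² = (√(π)·a)^(−1).
Plugging in a = 4.10 yields A = 0.3710.

A^2 ≈ 0.138 μm^(-1)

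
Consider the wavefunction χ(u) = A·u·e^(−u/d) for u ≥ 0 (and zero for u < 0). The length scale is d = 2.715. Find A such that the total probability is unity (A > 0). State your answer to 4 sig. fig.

A ≈ 0.4471

We need A² ∫|f|² du = 1, taking the integral from 0 to ∞.
The integral (without the A² prefactor) comes out to d^3/4.
Plugging in d = 2.715 yields A = 0.44707.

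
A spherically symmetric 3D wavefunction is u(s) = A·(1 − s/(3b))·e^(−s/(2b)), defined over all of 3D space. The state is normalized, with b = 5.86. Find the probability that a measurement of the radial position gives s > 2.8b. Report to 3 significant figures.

P ≈ 0.647

With dV = 4πs²ds, the probability is ∫|u|² dV over s > 2.8b.
A² is fixed by ∫₀^∞ 4πs²|u|² ds = 1, i.e. A² = (8·π·b^3/3)^(−1).
Let t = s/b; then A², 4π and the length scale all cancel, so P = ∫_{2.8}^{∞} t^2·(1 - t/3)^2·e^(-t) dt ÷ ∫_{0}^{∞} t^2·(1 - t/3)^2·e^(-t) dt.
With ∫ t^2·(1 - t/3)^2·e^(-t) dt = (-t^4 + 2·t^3 - 3·t^2 - 6·t - 6)·e^(-t)/9 + C, the region integral is ≈ 0.43163 and the full one is 2/3.
The region integral divided by the full integral gives P = 0.6474.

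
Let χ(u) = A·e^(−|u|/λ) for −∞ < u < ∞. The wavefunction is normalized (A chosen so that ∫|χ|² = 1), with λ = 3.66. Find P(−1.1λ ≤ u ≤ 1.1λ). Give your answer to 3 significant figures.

P = ∫_{−1.1λ}^{1.1λ} |χ(u)|² du.
The normalization integral ∫|χ|²du over the whole domain equals λ·A², and A² cancels in the ratio.
Both integrals are even about u = 0, so only the u ≥ 0 halves are needed (the factors of 2 cancel). Substituting t = u/λ, A² and the length scale cancel in the ratio: P = ∫_{0}^{1.1} e^(-2·t) dt / ∫_{0}^{∞} e^(-2·t) dt.
An antiderivative of e^(-2·t) is -e^(-2·t)/2; evaluating from 0 to 1.1 gives 1/2 - e^(-11/5)/2, while the full integral is 1/2.
Taking the ratio, P = 0.8892.

P ≈ 0.889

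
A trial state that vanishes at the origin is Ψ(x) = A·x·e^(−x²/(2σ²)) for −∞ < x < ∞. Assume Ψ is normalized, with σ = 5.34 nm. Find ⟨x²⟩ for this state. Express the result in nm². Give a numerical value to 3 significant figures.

⟨x^2⟩ ≈ 42.8 nm^2

By definition ⟨x²⟩ = ∫ x^2 |Ψ(x)|² dx.
With ∫_{−∞}^{∞} x^(2m) e^(−αx²) dx = (2m−1)!!·√π / (2^m α^(m+1/2)), since the A² factors cancel between numerator and denominator, ⟨x²⟩ = 3·σ^2/2.
Putting σ = 5.34 gives 42.77.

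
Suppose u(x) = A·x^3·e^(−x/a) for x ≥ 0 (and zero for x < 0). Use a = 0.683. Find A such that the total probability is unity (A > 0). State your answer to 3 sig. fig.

A ≈ 1.60

We need A² ∫|f|² dx = 1, taking the integral from 0 to ∞.
Using ∫₀^∞ xⁿ e^(−αx) dx = n!/αⁿ⁺¹, with u = A·x^3·e^(−x/a), the integral evaluates to A²·[45·a^7/8].
Setting this equal to 1 gives A² = 1/(45·a^7/8).
Substituting a = 0.683 gives A² = 2.564, so A = 1.601.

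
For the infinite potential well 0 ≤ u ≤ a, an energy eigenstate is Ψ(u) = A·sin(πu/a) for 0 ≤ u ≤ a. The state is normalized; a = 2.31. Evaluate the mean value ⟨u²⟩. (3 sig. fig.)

⟨u^2⟩ ≈ 1.51

The expectation value is the |Ψ|²-weighted average of u^2: ∫ u^2|Ψ|² du.
The ratio of the moment integral to the normalization integral gives ⟨u²⟩ = -a^2/(2·π^2) + a^2/3.
Putting a = 2.31 gives 1.508.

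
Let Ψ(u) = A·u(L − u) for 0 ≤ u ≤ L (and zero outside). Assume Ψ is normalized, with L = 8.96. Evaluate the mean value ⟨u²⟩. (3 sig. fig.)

⟨u^2⟩ ≈ 22.9

The expectation value is the |Ψ|²-weighted average of u^2: ∫ u^2|Ψ|² du.
Since the A² factors cancel between numerator and denominator, ⟨u²⟩ = 2·L^2/7.
Putting L = 8.96 gives 22.94.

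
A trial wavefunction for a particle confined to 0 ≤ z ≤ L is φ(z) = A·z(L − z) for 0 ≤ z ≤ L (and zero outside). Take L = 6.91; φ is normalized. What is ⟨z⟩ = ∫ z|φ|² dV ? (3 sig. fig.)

⟨z⟩ ≈ 3.46

The expectation value is the |φ|²-weighted average of z: ∫ z|φ|² dz.
Expanding the polynomial and integrating term by term, evaluating both integrals, ⟨z⟩ = L/2.
With L = 6.91, ⟨z⟩ = 3.455.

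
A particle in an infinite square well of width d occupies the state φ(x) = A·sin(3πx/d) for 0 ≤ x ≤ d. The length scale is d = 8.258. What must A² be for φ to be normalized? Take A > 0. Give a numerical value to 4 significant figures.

We need A² ∫|f|² dx = 1, taking the integral from 0 to d.
∫|φ|² dx = A²·(d/2).
Hence A² = 1/[d/2].
With d = 8.258: A² = 0.24219 and A = 0.49213.

A^2 ≈ 0.2422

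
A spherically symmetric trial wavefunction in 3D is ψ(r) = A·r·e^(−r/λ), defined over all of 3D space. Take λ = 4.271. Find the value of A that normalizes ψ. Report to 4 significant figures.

Require ∫ |ψ|² 4πr² dr = 1 over the whole domain.
(Spherical symmetry: dV = 4πr² dr.)
Using ∫₀^∞ rⁿ e^(−αr) dr = n!/αⁿ⁺¹, the integral (without the A² prefactor) comes out to 3·π·λ^5.
Setting this equal to 1 gives A² = 1/(3·π·λ^5).
Plugging in λ = 4.271 yields A = 0.0086405.

A ≈ 0.008641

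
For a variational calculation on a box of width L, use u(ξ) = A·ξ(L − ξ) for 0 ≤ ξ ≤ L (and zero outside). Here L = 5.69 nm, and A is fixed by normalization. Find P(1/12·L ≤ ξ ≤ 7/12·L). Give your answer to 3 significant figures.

|u|² is the probability density, so P = ∫_{1/12·L}^{7/12·L} |u|² dξ.
Since A² = 1/(L^5/30), this is the region integral divided by the full normalization integral.
Substituting t = ξ/L, A² and the length scale cancel in the ratio: P = ∫_{1/12}^{7/12} t^2·(1 - t)^2 dt / ∫_{0}^{1} t^2·(1 - t)^2 dt.
Using ∫ t^2·(1 - t)^2 dt = t^3·(6·t^2 - 15·t + 10)/30, the numerator is ≈ 0.021610 and the denominator is 1/30.
This works out to P = 4481/6912.

P ≈ 0.648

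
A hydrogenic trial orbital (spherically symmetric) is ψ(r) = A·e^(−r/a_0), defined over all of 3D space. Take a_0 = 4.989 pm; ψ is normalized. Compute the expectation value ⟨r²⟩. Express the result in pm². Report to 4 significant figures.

⟨r^2⟩ ≈ 74.67 pm^2

The expectation value is the |ψ|²-weighted average of r^2: ∫ r^2|ψ|² 4πr² dr.
Using ∫₀^∞ rⁿ e^(−αr) dr = n!/αⁿ⁺¹, since the A² factors cancel between numerator and denominator, ⟨r²⟩ = 3·a_0^2.
With a_0 = 4.989, ⟨r^2⟩ = 74.670.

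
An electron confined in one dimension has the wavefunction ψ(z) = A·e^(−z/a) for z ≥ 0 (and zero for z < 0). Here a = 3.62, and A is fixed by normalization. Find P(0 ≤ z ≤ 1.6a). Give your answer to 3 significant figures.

P ≈ 0.959

|ψ|² is the probability density, so P = ∫_{0}^{1.6a} |ψ|² dz.
With A² fixed by ∫|ψ|² = 1, i.e. A² = (a/2)^(−1), substitute and integrate.
In terms of u = z/a (A² and the length scale cancel between numerator and denominator), P = [∫_{0}^{1.6} e^(-2·u) du] / [∫_{0}^{∞} e^(-2·u) du].
An antiderivative of e^(-2·u) is -e^(-2·u)/2; evaluating from 0 to 1.6 gives 1/2 - e^(-16/5)/2, while the full integral is 1/2.
This works out to P = 0.9592.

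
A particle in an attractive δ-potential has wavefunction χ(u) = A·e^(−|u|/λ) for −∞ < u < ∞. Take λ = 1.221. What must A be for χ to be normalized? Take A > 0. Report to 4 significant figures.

A ≈ 0.9050

Require ∫ |χ|² du = 1 over the whole domain.
∫|χ|² du = A²·(λ).
So A² = (λ)^(−1).
Substituting λ = 1.221 gives A² = 0.81900, so A = 0.90499.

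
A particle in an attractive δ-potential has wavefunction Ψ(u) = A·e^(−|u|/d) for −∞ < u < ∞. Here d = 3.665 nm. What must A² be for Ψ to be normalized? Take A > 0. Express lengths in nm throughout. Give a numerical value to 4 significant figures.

The normalization condition is ∫|Ψ|² du = 1 from −∞ to ∞.
The integral (without the A² prefactor) comes out to d.
Plugging in d = 3.665 yields A = 0.52235.

A^2 ≈ 0.2729 nm^(-1)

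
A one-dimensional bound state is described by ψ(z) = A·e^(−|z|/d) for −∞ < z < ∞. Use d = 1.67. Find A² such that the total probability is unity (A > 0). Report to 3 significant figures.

Normalization requires ∫|ψ|² dz = 1, integrated from −∞ to ∞.
Using ∫₀^∞ zⁿ e^(−αz) dz = n!/αⁿ⁺¹, ∫|ψ|² dz = A²·(d).
Substituting d = 1.67 gives A² = 0.5988, so A = 0.7738.

A^2 ≈ 0.599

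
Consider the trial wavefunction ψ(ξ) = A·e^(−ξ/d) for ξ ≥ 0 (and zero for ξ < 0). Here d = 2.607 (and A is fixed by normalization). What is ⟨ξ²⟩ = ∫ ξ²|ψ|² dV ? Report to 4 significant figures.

⟨ξ^2⟩ ≈ 3.398

The expectation value is the |ψ|²-weighted average of ξ^2: ∫ ξ^2|ψ|² dξ.
The ratio of the moment integral to the normalization integral gives ⟨ξ²⟩ = d^2/2.
With d = 2.607, ⟨ξ^2⟩ = 3.3982.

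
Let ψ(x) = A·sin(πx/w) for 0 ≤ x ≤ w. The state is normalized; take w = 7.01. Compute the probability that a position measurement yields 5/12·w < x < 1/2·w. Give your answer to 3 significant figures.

The probability is P = ∫ |ψ|² dx over [5/12·w, 1/2·w].
Since A² = 1/(w/2), this is the region integral divided by the full normalization integral.
Substituting u = x/w, A² and the length scale cancel in the ratio: P = ∫_{5/12}^{1/2} sin(π·u)^2 du / ∫_{0}^{1} sin(π·u)^2 du.
Using ∫ sin(π·u)^2 du = u/2 - sin(2·π·u)/(4·π), the numerator is 1/(8·π) + 1/24 and the denominator is 1/2.
This works out to P = (3 + π)/(12·π).

P ≈ 0.163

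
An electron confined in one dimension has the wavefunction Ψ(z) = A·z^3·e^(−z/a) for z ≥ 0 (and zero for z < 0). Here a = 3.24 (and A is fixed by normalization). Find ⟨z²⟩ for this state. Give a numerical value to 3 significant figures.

The expectation value is the |Ψ|²-weighted average of z^2: ∫ z^2|Ψ|² dz.
With ∫₀^∞ z^8 e^(−αz) dz = 8!/α^9, since the A² factors cancel between numerator and denominator, ⟨z²⟩ = 14·a^2.
With a = 3.24, ⟨z^2⟩ = 147.0.

⟨z^2⟩ ≈ 147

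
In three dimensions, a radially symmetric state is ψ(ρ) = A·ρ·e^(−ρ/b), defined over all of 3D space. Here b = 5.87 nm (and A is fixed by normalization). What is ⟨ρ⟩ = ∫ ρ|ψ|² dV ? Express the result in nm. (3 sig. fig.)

⟨ρ⟩ ≈ 14.7 nm

By definition ⟨ρ⟩ = ∫ ρ |ψ(ρ)|² 4πρ² dρ.
Evaluating both integrals, ⟨ρ⟩ = 5·b/2.
Putting b = 5.87 gives 14.68.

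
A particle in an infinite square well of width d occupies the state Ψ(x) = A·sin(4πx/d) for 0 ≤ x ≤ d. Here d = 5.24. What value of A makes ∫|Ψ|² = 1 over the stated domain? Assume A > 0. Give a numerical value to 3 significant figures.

A ≈ 0.618

Require ∫ |Ψ|² dx = 1 over the whole domain.
With ∫₀^d sin²(nπx/d) dx = d/2, ∫|Ψ|² dx = A²·(d/2).
Hence A² = 1/[d/2].
Substituting d = 5.24 gives A² = 0.3817, so A = 0.6178.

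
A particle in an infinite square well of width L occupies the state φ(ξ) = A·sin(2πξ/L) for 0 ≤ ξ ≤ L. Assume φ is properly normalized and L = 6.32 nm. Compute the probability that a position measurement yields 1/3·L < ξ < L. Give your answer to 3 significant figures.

The probability is P = ∫ |φ|² dξ over [1/3·L, L].
The normalization integral ∫|φ|²dξ over the whole domain equals L/2·A², and A² cancels in the ratio.
In terms of u = ξ/L (A² and the length scale cancel between numerator and denominator), P = [∫_{1/3}^{1} sin(2·π·u)^2 du] / [∫_{0}^{1} sin(2·π·u)^2 du].
Using ∫ sin(2·π·u)^2 du = u/2 - sin(4·π·u)/(8·π), the numerator is -√(3)/(16·π) + 1/3 and the denominator is 1/2.
This works out to P = -√(3)/(8·π) + 2/3.

P ≈ 0.598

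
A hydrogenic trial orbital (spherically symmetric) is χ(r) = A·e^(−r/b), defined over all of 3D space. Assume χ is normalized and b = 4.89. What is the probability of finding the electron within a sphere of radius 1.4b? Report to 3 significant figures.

P = ∫ |χ|² 4πr² dr over r ≤ 1.4b.
Normalization gives A² = 1/(π·b^3).
Substituting u = r/b, A², 4π and the length scale all cancel in the ratio: P = ∫_{0}^{1.4} u^2·e^(-2·u) du / ∫_{0}^{∞} u^2·e^(-2·u) du.
An antiderivative of u^2·e^(-2·u) is -(2·u^2 + 2·u + 1)·e^(-2·u)/4; evaluating from 0 to 1.4 gives 1/4 - 193·e^(-14/5)/100, while the full integral is 1/4.
Taking the ratio yields P = 0.5305.

P ≈ 0.531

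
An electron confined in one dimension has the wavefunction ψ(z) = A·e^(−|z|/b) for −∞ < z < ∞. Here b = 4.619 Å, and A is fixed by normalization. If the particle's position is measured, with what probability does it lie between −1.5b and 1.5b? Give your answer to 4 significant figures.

|ψ|² is the probability density, so P = ∫_{−1.5b}^{1.5b} |ψ|² dz.
With A² fixed by ∫|ψ|² = 1, i.e. A² = (b)^(−1), substitute and integrate.
By symmetry take twice the z ≥ 0 contribution in numerator and denominator; the 2's cancel. In terms of u = z/b (A² and the length scale cancel between numerator and denominator), P = [∫_{0}^{1.5} e^(-2·u) du] / [∫_{0}^{∞} e^(-2·u) du].
With ∫ e^(-2·u) du = -e^(-2·u)/2 + C, the region integral is 1/2 - e^(-3)/2 and the full one is 1/2.
This works out to P = 0.95021.

P ≈ 0.9502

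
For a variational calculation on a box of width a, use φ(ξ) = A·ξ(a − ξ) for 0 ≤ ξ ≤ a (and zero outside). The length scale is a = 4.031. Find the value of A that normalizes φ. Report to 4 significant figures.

A ≈ 0.1679

Require ∫ |φ|² dξ = 1 over the whole domain.
Carrying out the integral gives A² · a^5/30.
Setting this equal to 1 gives A² = 1/(a^5/30).
With a = 4.031: A² = 0.028188 and A = 0.16789.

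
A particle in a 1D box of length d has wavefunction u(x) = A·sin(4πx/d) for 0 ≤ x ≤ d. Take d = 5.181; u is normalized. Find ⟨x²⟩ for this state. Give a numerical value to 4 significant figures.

⟨x^2⟩ ≈ 8.863

By definition ⟨x²⟩ = ∫ x^2 |u(x)|² dx.
With ∫₀^d sin²(nπx/d) dx = d/2, the ratio of the moment integral to the normalization integral gives ⟨x²⟩ = -d^2/(32·π^2) + d^2/3.
With d = 5.181, ⟨x^2⟩ = 8.8626.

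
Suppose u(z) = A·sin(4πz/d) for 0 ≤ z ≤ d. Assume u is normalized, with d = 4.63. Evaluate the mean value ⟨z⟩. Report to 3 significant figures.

⟨z⟩ ≈ 2.32

⟨z⟩ = ∫ z |u|² dz over the full domain.
The ratio of the moment integral to the normalization integral gives ⟨z⟩ = d/2.
With d = 4.63, ⟨z⟩ = 2.315.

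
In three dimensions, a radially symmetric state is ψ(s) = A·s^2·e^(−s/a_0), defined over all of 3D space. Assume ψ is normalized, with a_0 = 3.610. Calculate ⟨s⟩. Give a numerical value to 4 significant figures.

⟨s⟩ ≈ 12.64

The expectation value is the |ψ|²-weighted average of s: ∫ s|ψ|² 4πs² ds.
With ∫₀^∞ s^7 e^(−αs) ds = 7!/α^8, the ratio of the moment integral to the normalization integral gives ⟨s⟩ = 7·a_0/2.
Putting a_0 = 3.610 gives 12.635.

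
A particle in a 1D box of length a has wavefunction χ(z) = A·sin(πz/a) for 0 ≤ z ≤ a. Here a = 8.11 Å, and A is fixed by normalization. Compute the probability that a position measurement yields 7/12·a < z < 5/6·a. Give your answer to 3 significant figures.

|χ|² is the probability density, so P = ∫_{7/12·a}^{5/6·a} |χ|² dz.
Since A² = 1/(a/2), this is the region integral divided by the full normalization integral.
In terms of u = z/a (A² and the length scale cancel between numerator and denominator), P = [∫_{7/12}^{5/6} sin(π·u)^2 du] / [∫_{0}^{1} sin(π·u)^2 du].
An antiderivative of sin(π·u)^2 is u/2 - sin(2·π·u)/(4·π); evaluating from 7/12 to 5/6 gives -1/(8·π) + √(3)/(8·π) + 1/8, while the full integral is 1/2.
Evaluating gives P = (-1 + √(3) + π)/(4·π).

P ≈ 0.308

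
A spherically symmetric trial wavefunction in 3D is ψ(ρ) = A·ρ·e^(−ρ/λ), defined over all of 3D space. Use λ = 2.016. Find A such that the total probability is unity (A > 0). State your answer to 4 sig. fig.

A ≈ 0.05645

The normalization condition is ∫|ψ|² 4πρ² dρ = 1 from 0 to ∞.
With ψ = A·ρ·e^(−ρ/λ), the integral evaluates to A²·[3·π·λ^5].
Setting this equal to 1 gives A² = 1/(3·π·λ^5).
Substituting λ = 2.016 gives A² = 0.0031862, so A = 0.056447.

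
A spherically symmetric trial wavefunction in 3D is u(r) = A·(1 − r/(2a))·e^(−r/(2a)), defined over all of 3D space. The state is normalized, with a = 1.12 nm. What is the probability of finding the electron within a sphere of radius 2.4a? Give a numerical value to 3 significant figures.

P ≈ 0.0541

P = ∫ |u|² 4πr² dr over r ≤ 2.4a.
Normalization gives A² = 1/(8·π·a^3).
Let t = r/a; then A², 4π and the length scale all cancel, so P = ∫_{0}^{2.4} t^2·(1 - t/2)^2·e^(-t) dt ÷ ∫_{0}^{∞} t^2·(1 - t/2)^2·e^(-t) dt.
Using ∫ t^2·(1 - t/2)^2·e^(-t) dt = -(t^4/4 + t^2 + 2·t + 2)·e^(-t), the numerator is ≈ 0.10813 and the denominator is 2.
This evaluates to P = 0.05407.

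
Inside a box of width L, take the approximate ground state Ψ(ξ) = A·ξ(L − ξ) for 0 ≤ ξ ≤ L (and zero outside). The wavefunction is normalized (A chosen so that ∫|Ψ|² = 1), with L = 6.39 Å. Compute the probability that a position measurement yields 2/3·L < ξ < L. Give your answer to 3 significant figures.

P ≈ 0.210

P = ∫_{2/3·L}^{L} |Ψ(ξ)|² dξ.
The normalization integral ∫|Ψ|²dξ over the whole domain equals L^5/30·A², and A² cancels in the ratio.
Let u = ξ/L; then A² and the length scale cancel, so P = ∫_{2/3}^{1} u^2·(1 - u)^2 du ÷ ∫_{0}^{1} u^2·(1 - u)^2 du.
Using ∫ u^2·(1 - u)^2 du = u^3·(6·u^2 - 15·u + 10)/30, the numerator is 17/2430 and the denominator is 1/30.
The result is P = 17/81.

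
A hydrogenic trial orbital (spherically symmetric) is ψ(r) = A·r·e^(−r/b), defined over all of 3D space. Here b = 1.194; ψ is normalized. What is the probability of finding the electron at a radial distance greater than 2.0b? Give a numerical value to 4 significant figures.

P ≈ 0.6288

P = ∫ |ψ|² 4πr² dr over r > 2.0b.
Normalization gives A² = 1/(3·π·b^5).
In terms of u = r/b (A², 4π and the length scale all cancel between numerator and denominator), P = [∫_{2.0}^{∞} u^4·e^(-2·u) du] / [∫_{0}^{∞} u^4·e^(-2·u) du].
An antiderivative of u^4·e^(-2·u) is -(u^4/2 + u^3 + 3·u^2/2 + 3·u/2 + 3/4)·e^(-2·u); evaluating from 2.0 to ∞ gives 103·e^(-4)/4, while the full integral is 3/4.
The region integral divided by the full integral gives P = 0.62884.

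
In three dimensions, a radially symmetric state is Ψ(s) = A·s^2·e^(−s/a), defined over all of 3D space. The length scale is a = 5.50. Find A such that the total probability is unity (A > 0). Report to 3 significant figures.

A ≈ 0.000305

The normalization condition is ∫|Ψ|² 4πs² ds = 1 from 0 to ∞.
In 3D with spherical symmetry the volume element is 4πs² ds.
∫|Ψ|² 4πs² ds = A²·(45·π·a^7/2).
With a = 5.50: A² = 9.292E-8 and A = 0.0003048.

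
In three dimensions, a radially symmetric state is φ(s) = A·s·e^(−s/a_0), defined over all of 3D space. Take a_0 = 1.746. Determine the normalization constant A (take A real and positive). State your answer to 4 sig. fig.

A ≈ 0.08086

We need A² ∫|f|² 4πs² ds = 1, taking the integral from 0 to ∞.
(Spherical symmetry: dV = 4πs² ds.)
Using ∫₀^∞ sⁿ e^(−αs) ds = n!/αⁿ⁺¹, the integral (without the A² prefactor) comes out to 3·π·a_0^5.
Setting this equal to 1 gives A² = 1/(3·π·a_0^5).
Substituting a_0 = 1.746 gives A² = 0.0065389, so A = 0.080864.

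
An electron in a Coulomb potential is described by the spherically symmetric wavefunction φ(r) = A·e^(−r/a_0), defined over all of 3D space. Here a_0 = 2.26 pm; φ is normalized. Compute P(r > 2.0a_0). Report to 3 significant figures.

P = ∫ |φ|² 4πr² dr over r > 2.0a_0.
Normalization gives A² = 1/(π·a_0^3).
Substituting u = r/a_0, A², 4π and the length scale all cancel in the ratio: P = ∫_{2.0}^{∞} u^2·e^(-2·u) du / ∫_{0}^{∞} u^2·e^(-2·u) du.
An antiderivative of u^2·e^(-2·u) is -(2·u^2 + 2·u + 1)·e^(-2·u)/4; evaluating from 2.0 to ∞ gives 13·e^(-4)/4, while the full integral is 1/4.
This evaluates to P = 0.2381.

P ≈ 0.238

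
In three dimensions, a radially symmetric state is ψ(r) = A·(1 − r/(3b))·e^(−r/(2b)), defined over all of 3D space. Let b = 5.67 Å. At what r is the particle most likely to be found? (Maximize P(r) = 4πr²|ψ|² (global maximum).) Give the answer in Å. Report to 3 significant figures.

The maximum of P(r) = 4πr²|ψ|² occurs where its derivative vanishes.
Solving yields r = b.
With b = 5.67, the most probable radial distance is 5.670 Å.

r ≈ 5.67 Å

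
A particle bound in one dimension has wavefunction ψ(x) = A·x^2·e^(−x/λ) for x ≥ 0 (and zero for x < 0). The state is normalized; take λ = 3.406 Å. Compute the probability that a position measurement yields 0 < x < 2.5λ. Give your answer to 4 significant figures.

P = ∫_{0}^{2.5λ} |ψ(x)|² dx.
Since A² = 1/(3·λ^5/4), this is the region integral divided by the full normalization integral.
In terms of u = x/λ (A² and the length scale cancel between numerator and denominator), P = [∫_{0}^{2.5} u^4·e^(-2·u) du] / [∫_{0}^{∞} u^4·e^(-2·u) du].
An antiderivative of u^4·e^(-2·u) is -(u^4/2 + u^3 + 3·u^2/2 + 3·u/2 + 3/4)·e^(-2·u); evaluating from 0 to 2.5 gives 3/4 - 1569·e^(-5)/32, while the full integral is 3/4.
Evaluating gives P = 0.55951.

P ≈ 0.5595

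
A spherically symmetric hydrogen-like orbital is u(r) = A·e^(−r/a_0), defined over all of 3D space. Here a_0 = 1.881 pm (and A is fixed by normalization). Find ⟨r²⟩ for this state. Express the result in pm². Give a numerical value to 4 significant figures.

⟨r²⟩ = ∫ r^2 |u|² 4πr² dr over the full domain.
The ratio of the moment integral to the normalization integral gives ⟨r²⟩ = 3·a_0^2.
With a_0 = 1.881, ⟨r^2⟩ = 10.614.

⟨r^2⟩ ≈ 10.61 pm^2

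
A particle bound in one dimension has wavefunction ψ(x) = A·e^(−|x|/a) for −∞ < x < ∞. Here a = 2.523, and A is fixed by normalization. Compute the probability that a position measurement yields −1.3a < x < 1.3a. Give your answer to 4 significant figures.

P ≈ 0.9257

|ψ|² is the probability density, so P = ∫_{−1.3a}^{1.3a} |ψ|² dx.
The normalization integral ∫|ψ|²dx over the whole domain equals a·A², and A² cancels in the ratio.
By symmetry take twice the x ≥ 0 contribution in numerator and denominator; the 2's cancel. In terms of u = x/a (A² and the length scale cancel between numerator and denominator), P = [∫_{0}^{1.3} e^(-2·u) du] / [∫_{0}^{∞} e^(-2·u) du].
With ∫ e^(-2·u) du = -e^(-2·u)/2 + C, the region integral is 1/2 - e^(-13/5)/2 and the full one is 1/2.
This works out to P = 0.92573.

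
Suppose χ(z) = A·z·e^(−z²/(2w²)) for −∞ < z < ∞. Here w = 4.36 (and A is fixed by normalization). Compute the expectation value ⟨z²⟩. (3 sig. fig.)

The expectation value is the |χ|²-weighted average of z^2: ∫ z^2|χ|² dz.
Evaluating both integrals, ⟨z²⟩ = 3·w^2/2.
Putting w = 4.36 gives 28.51.

⟨z^2⟩ ≈ 28.5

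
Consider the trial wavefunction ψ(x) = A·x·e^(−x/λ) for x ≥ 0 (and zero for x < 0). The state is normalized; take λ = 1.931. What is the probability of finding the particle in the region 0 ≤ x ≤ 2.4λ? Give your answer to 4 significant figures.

P ≈ 0.8575

P = ∫_{0}^{2.4λ} |ψ(x)|² dx.
The normalization integral ∫|ψ|²dx over the whole domain equals λ^3/4·A², and A² cancels in the ratio.
In terms of u = x/λ (A² and the length scale cancel between numerator and denominator), P = [∫_{0}^{2.4} u^2·e^(-2·u) du] / [∫_{0}^{∞} u^2·e^(-2·u) du].
An antiderivative of u^2·e^(-2·u) is -(2·u^2 + 2·u + 1)·e^(-2·u)/4; evaluating from 0 to 2.4 gives 1/4 - 433·e^(-24/5)/100, while the full integral is 1/4.
Taking the ratio, P = 0.85746.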